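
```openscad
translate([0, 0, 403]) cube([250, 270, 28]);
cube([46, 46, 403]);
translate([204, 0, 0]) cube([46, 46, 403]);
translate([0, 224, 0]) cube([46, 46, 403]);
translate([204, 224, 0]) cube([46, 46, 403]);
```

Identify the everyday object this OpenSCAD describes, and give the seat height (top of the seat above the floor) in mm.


A stool. The seat height is 431 mm.

A 250×270×28 slab at z = 403 on four corner posts — a stool. The seat top is 403 + 28 = 431 mm.


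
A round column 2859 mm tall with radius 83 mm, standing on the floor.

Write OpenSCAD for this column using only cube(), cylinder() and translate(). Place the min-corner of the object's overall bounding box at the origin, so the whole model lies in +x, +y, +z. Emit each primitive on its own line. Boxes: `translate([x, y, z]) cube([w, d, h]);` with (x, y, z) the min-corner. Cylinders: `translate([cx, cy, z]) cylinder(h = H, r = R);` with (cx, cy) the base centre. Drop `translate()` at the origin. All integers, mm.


translate([83, 83, 0]) cylinder(h = 2859, r = 83);


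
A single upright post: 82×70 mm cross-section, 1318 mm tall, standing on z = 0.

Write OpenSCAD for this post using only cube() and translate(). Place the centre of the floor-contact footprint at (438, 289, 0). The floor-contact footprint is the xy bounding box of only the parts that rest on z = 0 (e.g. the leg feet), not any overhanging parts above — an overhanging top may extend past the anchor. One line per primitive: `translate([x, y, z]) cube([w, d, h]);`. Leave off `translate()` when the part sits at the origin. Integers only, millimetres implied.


translate([397, 254, 0]) cube([82, 70, 1318]);


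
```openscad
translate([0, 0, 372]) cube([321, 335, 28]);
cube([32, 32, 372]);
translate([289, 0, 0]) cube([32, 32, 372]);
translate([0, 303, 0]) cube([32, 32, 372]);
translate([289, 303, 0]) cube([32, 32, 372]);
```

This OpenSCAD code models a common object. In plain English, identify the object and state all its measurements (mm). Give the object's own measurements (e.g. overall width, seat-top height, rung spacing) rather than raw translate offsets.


A four-legged stool. The seat is a 321×335×28 mm slab whose top surface is at z = 400 mm; four square legs, each 32×32 mm in cross-section, run from the floor (z = 0) to the underside of the seat, each flush with a corner of the seat.


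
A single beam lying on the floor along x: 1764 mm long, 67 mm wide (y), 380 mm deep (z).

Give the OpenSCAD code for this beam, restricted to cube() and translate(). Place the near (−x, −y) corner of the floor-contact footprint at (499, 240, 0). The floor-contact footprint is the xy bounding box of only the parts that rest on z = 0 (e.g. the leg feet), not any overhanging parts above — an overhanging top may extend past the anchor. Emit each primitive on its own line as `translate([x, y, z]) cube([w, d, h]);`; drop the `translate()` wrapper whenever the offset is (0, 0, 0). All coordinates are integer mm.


translate([499, 240, 0]) cube([1764, 67, 380]);


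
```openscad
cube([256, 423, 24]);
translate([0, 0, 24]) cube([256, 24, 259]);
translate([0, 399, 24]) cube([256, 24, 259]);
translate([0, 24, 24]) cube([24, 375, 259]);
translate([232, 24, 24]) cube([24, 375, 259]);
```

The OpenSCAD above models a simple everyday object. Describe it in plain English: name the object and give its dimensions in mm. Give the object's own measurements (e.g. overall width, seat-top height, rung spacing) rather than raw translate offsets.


An open-topped rectangular box: outside dimensions 256×423×283 mm, with a uniform wall and base thickness of 24 mm. The base is a full 256×423 slab on the floor; four walls sit on top of the base. The front and back walls (the −y and +y sides) span the full width; the two side walls fit between them.


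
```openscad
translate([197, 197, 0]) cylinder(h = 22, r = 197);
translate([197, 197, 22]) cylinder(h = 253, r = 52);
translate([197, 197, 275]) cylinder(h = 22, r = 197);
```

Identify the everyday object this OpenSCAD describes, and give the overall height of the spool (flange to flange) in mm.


A spool. The overall height is 297 mm.

Three coaxial cylinders, large–small–large — a spool. Two 22 mm flanges and a 253 mm core give 22 + 253 + 22 = 297 mm.


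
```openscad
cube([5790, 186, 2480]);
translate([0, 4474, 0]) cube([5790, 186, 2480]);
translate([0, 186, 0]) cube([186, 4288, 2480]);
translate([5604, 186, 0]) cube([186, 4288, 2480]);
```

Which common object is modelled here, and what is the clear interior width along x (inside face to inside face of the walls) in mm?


A house (or room) frame. The interior width is 5418 mm.

Four 2480 mm walls enclosing a rectangle with no floor or roof — a room or house frame. Outside width is 5790 mm and wall thickness is 186 mm, so the interior width is 5790 − 2 × 186 = 5418 mm.


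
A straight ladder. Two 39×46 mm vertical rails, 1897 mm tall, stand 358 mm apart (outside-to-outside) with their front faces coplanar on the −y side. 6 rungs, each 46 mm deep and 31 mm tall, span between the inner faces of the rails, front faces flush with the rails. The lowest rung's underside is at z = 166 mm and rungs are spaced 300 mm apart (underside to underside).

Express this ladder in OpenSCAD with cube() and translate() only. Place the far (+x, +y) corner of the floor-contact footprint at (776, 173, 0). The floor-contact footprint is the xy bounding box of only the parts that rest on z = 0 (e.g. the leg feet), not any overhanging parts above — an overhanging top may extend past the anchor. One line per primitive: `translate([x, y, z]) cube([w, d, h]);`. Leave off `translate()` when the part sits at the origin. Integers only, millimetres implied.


translate([418, 127, 0]) cube([39, 46, 1897]);
translate([737, 127, 0]) cube([39, 46, 1897]);
translate([457, 127, 166]) cube([280, 46, 31]);
translate([457, 127, 466]) cube([280, 46, 31]);
translate([457, 127, 766]) cube([280, 46, 31]);
translate([457, 127, 1066]) cube([280, 46, 31]);
translate([457, 127, 1366]) cube([280, 46, 31]);
translate([457, 127, 1666]) cube([280, 46, 31]);


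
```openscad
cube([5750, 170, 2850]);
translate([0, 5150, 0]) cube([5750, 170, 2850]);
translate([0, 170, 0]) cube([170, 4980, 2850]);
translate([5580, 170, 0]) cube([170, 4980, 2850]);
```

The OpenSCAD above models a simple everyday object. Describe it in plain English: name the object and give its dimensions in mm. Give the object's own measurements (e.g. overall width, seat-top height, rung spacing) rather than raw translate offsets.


The wall frame of a small rectangular building: four walls, each 2850 mm tall and 170 mm thick, enclosing a footprint 5750 mm (x) by 5320 mm (y) outside-to-outside, with no floor or roof. The front and back walls (the −y and +y sides) span the full width; the two side walls fit between them.


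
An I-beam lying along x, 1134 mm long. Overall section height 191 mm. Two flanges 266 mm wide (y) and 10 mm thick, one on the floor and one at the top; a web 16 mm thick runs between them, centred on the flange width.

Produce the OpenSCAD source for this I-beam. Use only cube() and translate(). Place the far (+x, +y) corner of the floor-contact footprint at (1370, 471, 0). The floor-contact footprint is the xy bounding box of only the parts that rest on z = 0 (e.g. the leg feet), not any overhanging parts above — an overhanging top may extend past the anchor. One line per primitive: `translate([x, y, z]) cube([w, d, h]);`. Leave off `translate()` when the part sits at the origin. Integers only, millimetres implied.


translate([236, 205, 0]) cube([1134, 266, 10]);
translate([236, 330, 10]) cube([1134, 16, 171]);
translate([236, 205, 181]) cube([1134, 266, 10]);


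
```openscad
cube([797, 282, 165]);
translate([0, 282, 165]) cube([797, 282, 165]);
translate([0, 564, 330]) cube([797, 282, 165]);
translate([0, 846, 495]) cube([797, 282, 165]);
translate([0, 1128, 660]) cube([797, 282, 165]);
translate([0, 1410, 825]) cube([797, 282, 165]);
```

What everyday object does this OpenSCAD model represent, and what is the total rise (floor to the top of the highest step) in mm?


A staircase. The total rise is 990 mm.

6 identical blocks, each offset up and back from the previous — a staircase. Each step is 165 mm tall and there are 6 of them, so the total rise is 6 × 165 = 990 mm.


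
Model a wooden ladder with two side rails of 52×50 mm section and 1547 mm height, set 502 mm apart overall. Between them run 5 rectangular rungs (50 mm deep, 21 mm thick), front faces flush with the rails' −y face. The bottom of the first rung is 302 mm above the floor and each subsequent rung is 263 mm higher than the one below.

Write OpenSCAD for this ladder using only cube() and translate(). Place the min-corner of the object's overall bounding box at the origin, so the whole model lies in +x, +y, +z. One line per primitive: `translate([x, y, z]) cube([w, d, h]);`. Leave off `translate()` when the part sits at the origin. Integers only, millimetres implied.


cube([52, 50, 1547]);
translate([450, 0, 0]) cube([52, 50, 1547]);
translate([52, 0, 302]) cube([398, 50, 21]);
translate([52, 0, 565]) cube([398, 50, 21]);
translate([52, 0, 828]) cube([398, 50, 21]);
translate([52, 0, 1091]) cube([398, 50, 21]);
translate([52, 0, 1354]) cube([398, 50, 21]);


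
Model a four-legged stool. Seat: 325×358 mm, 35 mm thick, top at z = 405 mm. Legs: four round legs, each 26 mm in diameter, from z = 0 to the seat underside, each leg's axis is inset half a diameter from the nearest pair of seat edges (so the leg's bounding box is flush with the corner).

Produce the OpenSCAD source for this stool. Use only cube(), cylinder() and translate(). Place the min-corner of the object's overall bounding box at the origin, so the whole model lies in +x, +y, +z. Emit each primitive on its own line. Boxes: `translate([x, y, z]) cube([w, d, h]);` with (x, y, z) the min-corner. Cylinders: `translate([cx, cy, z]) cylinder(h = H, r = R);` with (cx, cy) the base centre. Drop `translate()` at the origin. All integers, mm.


// leg_h = 405 - 35 = 370
translate([0, 0, 370]) cube([325, 358, 35]);
translate([13, 13, 0]) cylinder(h = 370, r = 13);
translate([312, 13, 0]) cylinder(h = 370, r = 13);
translate([13, 345, 0]) cylinder(h = 370, r = 13);
translate([312, 345, 0]) cylinder(h = 370, r = 13);


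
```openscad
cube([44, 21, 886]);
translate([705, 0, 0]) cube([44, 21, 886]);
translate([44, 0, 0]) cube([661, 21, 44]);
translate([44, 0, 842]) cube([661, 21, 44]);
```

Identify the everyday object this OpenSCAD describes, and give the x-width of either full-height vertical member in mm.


A picture frame. The border width is 44 mm.

Four thin pieces enclosing a rectangular opening — a picture frame. The two full-height stiles are 886 mm tall; the top rail sits at z = 842 and is 44 mm tall, so the border above the opening is 886 − 842 = 44 mm, matching the stile x-width.


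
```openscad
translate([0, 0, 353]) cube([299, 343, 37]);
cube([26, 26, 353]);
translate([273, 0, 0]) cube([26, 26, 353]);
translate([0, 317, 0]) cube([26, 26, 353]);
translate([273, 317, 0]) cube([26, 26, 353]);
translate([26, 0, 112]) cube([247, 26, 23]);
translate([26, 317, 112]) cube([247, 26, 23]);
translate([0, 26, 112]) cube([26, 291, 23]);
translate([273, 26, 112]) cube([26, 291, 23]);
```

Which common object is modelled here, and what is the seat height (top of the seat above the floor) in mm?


A stool. The seat height is 390 mm.

A 299×343×37 slab at z = 353 on four corner posts — a stool. The seat top is 353 + 37 = 390 mm.


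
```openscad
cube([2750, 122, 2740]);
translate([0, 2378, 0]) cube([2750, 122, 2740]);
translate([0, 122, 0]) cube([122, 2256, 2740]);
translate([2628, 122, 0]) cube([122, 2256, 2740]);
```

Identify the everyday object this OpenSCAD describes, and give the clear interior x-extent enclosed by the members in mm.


A house (or room) frame. The interior width is 2506 mm.

Four 2740 mm walls enclosing a rectangle with no floor or roof — a room or house frame. Outside width is 2750 mm and wall thickness is 122 mm, so the interior width is 2750 − 2 × 122 = 2506 mm.


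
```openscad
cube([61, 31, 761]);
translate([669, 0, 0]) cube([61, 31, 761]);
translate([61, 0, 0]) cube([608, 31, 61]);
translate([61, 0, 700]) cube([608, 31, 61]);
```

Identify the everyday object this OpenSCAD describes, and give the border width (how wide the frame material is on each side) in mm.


A picture frame. The border width is 61 mm.

Four thin pieces enclosing a rectangular opening — a picture frame. The two full-height stiles are 761 mm tall; the top rail sits at z = 700 and is 61 mm tall, so the border above the opening is 761 − 700 = 61 mm, matching the stile x-width.


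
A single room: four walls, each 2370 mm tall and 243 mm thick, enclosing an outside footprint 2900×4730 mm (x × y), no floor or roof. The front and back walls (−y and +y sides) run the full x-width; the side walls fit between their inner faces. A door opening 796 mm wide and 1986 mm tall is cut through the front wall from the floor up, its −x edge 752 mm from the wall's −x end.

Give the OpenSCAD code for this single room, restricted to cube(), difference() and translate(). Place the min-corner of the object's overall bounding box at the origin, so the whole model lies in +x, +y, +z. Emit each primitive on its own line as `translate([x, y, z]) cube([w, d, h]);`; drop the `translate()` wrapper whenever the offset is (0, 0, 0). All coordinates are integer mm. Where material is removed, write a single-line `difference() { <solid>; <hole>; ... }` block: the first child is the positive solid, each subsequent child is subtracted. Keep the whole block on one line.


difference() { cube([2900, 243, 2370]); translate([752, 0, 0]) cube([796, 243, 1986]); }
translate([0, 4487, 0]) cube([2900, 243, 2370]);
translate([0, 243, 0]) cube([243, 4244, 2370]);
translate([2657, 243, 0]) cube([243, 4244, 2370]);


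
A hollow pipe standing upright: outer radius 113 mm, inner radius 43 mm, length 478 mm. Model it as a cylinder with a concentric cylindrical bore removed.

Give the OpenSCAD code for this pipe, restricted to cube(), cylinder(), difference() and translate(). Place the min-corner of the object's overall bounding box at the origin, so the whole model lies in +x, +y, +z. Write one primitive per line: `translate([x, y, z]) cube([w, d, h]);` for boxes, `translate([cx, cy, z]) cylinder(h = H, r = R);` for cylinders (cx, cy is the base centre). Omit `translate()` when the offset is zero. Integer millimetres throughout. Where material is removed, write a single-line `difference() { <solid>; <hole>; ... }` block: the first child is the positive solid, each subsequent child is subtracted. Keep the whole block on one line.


difference() { translate([113, 113, 0]) cylinder(h = 478, r = 113); translate([113, 113, 0]) cylinder(h = 478, r = 43); }


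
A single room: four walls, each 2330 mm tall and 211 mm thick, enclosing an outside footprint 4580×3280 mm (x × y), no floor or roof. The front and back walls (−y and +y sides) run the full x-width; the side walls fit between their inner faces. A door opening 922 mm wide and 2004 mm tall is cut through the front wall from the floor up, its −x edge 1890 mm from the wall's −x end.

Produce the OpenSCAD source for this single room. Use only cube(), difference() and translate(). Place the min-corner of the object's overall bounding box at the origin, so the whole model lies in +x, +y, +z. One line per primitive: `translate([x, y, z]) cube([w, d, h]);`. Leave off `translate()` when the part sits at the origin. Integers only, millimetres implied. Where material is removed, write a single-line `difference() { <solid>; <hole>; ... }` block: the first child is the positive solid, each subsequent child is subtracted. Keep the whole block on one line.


difference() { cube([4580, 211, 2330]); translate([1890, 0, 0]) cube([922, 211, 2004]); }
translate([0, 3069, 0]) cube([4580, 211, 2330]);
translate([0, 211, 0]) cube([211, 2858, 2330]);
translate([4369, 211, 0]) cube([211, 2858, 2330]);


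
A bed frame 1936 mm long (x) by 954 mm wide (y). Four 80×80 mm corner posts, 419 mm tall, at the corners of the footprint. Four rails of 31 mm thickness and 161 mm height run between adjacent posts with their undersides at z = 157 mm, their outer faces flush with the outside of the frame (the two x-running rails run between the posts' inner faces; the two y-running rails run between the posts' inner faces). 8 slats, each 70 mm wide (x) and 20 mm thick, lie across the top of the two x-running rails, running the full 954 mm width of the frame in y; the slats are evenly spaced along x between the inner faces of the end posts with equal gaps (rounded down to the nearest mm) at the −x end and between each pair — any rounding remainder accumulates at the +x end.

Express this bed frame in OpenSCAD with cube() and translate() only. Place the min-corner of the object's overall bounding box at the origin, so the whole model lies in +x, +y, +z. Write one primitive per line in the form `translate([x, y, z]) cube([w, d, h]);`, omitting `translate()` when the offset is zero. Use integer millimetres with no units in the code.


cube([80, 80, 419]);
translate([0, 874, 0]) cube([80, 80, 419]);
translate([1856, 0, 0]) cube([80, 80, 419]);
translate([1856, 874, 0]) cube([80, 80, 419]);
translate([80, 0, 157]) cube([1776, 31, 161]);
translate([80, 923, 157]) cube([1776, 31, 161]);
translate([0, 80, 157]) cube([31, 794, 161]);
translate([1905, 80, 157]) cube([31, 794, 161]);
translate([215, 0, 318]) cube([70, 954, 20]);
translate([420, 0, 318]) cube([70, 954, 20]);
translate([625, 0, 318]) cube([70, 954, 20]);
translate([830, 0, 318]) cube([70, 954, 20]);
translate([1035, 0, 318]) cube([70, 954, 20]);
translate([1240, 0, 318]) cube([70, 954, 20]);
translate([1445, 0, 318]) cube([70, 954, 20]);
translate([1650, 0, 318]) cube([70, 954, 20]);


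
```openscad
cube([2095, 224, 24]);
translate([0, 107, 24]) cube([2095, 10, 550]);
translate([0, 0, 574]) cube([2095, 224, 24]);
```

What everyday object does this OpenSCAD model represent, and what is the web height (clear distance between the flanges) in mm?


An I-beam. The web height is 550 mm.

Two wide flanges with a thin centred web — an I-beam. Overall 598 mm minus two 24 mm flanges gives a web of 598 − 2·24 = 550 mm.


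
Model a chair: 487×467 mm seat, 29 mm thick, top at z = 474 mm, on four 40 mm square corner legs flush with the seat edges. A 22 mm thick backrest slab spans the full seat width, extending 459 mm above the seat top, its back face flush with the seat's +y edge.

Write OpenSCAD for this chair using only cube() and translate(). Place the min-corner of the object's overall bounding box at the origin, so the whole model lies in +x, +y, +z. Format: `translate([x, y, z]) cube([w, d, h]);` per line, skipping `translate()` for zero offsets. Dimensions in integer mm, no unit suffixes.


translate([0, 0, 445]) cube([487, 467, 29]);
cube([40, 40, 445]);
translate([447, 0, 0]) cube([40, 40, 445]);
translate([0, 427, 0]) cube([40, 40, 445]);
translate([447, 427, 0]) cube([40, 40, 445]);
translate([0, 445, 474]) cube([487, 22, 459]);


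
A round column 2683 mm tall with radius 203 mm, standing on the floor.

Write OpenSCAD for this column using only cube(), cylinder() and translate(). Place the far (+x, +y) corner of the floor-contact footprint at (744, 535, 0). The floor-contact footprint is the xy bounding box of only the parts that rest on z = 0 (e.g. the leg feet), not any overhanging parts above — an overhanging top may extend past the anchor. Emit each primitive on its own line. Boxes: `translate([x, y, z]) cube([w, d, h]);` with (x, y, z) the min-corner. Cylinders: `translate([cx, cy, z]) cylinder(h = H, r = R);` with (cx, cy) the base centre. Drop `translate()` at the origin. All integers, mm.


translate([541, 332, 0]) cylinder(h = 2683, r = 203);


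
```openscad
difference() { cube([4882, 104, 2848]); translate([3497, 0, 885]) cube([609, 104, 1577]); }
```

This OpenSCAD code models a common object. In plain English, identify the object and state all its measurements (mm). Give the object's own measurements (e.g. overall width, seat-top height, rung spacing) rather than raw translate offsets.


A wall 4882 mm long (x), 104 mm thick (y), 2848 mm tall, with a rectangular window opening cut through it. The opening is 609 mm wide and 1577 mm tall; its sill is at z = 885 mm and its near (−x) edge is 3497 mm from the wall's −x end. The opening passes through the full wall thickness.


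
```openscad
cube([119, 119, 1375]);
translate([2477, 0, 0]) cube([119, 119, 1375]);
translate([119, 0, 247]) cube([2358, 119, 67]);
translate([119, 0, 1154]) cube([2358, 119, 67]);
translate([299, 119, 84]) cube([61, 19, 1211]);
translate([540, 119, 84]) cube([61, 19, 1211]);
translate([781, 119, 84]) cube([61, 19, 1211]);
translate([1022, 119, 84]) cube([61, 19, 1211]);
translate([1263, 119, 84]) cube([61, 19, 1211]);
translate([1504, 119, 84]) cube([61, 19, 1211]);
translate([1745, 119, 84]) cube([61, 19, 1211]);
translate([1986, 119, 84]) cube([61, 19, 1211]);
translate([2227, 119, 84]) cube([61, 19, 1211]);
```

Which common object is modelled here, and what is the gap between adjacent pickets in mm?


A fence section. The picket gap is 180 mm.

Two posts, two rails, 9 pickets — a fence section. Span 2358 mm holds 9 pickets of 61 mm with 10 equal gaps: ⌊(2358 − 9·61) / 10⌋ = 180 mm.


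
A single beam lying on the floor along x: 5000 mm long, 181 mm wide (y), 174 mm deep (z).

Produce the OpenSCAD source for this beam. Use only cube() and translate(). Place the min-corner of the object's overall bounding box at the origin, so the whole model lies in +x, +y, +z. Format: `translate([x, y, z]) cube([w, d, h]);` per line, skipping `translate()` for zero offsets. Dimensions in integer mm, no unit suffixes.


cube([5000, 181, 174]);


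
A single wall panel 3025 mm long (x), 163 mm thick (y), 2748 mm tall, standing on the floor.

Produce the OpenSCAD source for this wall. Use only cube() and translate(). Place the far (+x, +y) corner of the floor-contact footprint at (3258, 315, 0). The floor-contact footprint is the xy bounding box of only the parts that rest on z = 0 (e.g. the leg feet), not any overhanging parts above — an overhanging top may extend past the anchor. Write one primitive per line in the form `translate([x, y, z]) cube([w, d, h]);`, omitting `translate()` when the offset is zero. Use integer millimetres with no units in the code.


translate([233, 152, 0]) cube([3025, 163, 2748]);


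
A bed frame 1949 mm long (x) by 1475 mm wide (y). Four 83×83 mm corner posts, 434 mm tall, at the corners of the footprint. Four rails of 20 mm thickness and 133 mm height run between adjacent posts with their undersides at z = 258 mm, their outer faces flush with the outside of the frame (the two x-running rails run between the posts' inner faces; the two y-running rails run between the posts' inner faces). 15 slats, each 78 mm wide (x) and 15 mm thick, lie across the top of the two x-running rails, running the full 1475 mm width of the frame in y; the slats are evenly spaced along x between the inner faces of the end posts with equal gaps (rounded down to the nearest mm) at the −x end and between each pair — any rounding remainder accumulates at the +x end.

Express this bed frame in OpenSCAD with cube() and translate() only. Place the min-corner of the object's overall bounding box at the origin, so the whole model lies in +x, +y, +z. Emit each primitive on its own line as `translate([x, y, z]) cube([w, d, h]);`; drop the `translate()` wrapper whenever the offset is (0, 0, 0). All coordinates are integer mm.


// slat z = rail_z + rail_h = 258 + 133 = 391
// slat gap = ⌊(1783 − 15·78) / 16⌋ = 38
cube([83, 83, 434]);
translate([0, 1392, 0]) cube([83, 83, 434]);
translate([1866, 0, 0]) cube([83, 83, 434]);
translate([1866, 1392, 0]) cube([83, 83, 434]);
translate([83, 0, 258]) cube([1783, 20, 133]);
translate([83, 1455, 258]) cube([1783, 20, 133]);
translate([0, 83, 258]) cube([20, 1309, 133]);
translate([1929, 83, 258]) cube([20, 1309, 133]);
translate([121, 0, 391]) cube([78, 1475, 15]);
translate([237, 0, 391]) cube([78, 1475, 15]);
translate([353, 0, 391]) cube([78, 1475, 15]);
translate([469, 0, 391]) cube([78, 1475, 15]);
translate([585, 0, 391]) cube([78, 1475, 15]);
translate([701, 0, 391]) cube([78, 1475, 15]);
translate([817, 0, 391]) cube([78, 1475, 15]);
translate([933, 0, 391]) cube([78, 1475, 15]);
translate([1049, 0, 391]) cube([78, 1475, 15]);
translate([1165, 0, 391]) cube([78, 1475, 15]);
translate([1281, 0, 391]) cube([78, 1475, 15]);
translate([1397, 0, 391]) cube([78, 1475, 15]);
translate([1513, 0, 391]) cube([78, 1475, 15]);
translate([1629, 0, 391]) cube([78, 1475, 15]);
translate([1745, 0, 391]) cube([78, 1475, 15]);


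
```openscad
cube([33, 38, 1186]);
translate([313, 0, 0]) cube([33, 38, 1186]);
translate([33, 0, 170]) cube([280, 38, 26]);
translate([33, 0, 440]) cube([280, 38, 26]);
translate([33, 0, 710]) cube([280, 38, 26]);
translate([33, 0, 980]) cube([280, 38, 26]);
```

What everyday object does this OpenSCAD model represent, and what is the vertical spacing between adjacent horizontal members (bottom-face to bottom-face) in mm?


A ladder. The rung spacing is 270 mm.

Two tall 33×38 posts with 4 short bars between them — a ladder. Adjacent rungs sit at z = 170 and z = 440, so the spacing is 440 − 170 = 270 mm.


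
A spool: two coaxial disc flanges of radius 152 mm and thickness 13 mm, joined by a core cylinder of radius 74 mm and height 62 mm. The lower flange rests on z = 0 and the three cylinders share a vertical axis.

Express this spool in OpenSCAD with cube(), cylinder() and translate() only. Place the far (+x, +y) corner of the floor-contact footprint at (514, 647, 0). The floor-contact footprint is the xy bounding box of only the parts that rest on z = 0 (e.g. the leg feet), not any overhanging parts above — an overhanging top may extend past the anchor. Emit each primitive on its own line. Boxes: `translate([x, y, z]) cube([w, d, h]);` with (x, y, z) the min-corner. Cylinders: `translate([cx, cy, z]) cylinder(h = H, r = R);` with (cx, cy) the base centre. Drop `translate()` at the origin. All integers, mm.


translate([362, 495, 0]) cylinder(h = 13, r = 152);
translate([362, 495, 13]) cylinder(h = 62, r = 74);
translate([362, 495, 75]) cylinder(h = 13, r = 152);


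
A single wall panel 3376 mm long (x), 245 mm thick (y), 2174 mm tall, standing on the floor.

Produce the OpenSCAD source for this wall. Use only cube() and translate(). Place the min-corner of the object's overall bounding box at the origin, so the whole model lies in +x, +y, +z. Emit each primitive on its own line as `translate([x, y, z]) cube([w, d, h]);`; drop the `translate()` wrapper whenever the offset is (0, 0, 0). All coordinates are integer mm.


cube([3376, 245, 2174]);


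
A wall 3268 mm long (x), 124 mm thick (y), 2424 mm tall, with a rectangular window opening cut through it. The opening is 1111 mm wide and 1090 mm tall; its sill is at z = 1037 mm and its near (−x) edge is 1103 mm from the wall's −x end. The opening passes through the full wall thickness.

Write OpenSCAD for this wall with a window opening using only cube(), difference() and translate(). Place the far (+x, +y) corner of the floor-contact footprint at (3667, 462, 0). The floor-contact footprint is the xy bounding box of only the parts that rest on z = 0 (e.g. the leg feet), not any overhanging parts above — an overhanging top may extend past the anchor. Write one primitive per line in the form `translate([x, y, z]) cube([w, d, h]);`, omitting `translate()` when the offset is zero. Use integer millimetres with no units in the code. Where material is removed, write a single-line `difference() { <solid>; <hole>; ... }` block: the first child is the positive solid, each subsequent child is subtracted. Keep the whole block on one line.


difference() { translate([399, 338, 0]) cube([3268, 124, 2424]); translate([1502, 338, 1037]) cube([1111, 124, 1090]); }


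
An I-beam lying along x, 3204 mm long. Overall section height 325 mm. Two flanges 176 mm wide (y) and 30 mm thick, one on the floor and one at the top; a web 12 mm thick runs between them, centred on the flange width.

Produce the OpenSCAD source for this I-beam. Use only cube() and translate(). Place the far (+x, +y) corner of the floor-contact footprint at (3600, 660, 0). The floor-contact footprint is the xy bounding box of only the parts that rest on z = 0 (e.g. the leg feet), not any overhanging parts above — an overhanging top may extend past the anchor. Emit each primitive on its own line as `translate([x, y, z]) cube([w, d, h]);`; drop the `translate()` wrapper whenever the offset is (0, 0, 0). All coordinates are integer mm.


translate([396, 484, 0]) cube([3204, 176, 30]);
translate([396, 566, 30]) cube([3204, 12, 265]);
translate([396, 484, 295]) cube([3204, 176, 30]);


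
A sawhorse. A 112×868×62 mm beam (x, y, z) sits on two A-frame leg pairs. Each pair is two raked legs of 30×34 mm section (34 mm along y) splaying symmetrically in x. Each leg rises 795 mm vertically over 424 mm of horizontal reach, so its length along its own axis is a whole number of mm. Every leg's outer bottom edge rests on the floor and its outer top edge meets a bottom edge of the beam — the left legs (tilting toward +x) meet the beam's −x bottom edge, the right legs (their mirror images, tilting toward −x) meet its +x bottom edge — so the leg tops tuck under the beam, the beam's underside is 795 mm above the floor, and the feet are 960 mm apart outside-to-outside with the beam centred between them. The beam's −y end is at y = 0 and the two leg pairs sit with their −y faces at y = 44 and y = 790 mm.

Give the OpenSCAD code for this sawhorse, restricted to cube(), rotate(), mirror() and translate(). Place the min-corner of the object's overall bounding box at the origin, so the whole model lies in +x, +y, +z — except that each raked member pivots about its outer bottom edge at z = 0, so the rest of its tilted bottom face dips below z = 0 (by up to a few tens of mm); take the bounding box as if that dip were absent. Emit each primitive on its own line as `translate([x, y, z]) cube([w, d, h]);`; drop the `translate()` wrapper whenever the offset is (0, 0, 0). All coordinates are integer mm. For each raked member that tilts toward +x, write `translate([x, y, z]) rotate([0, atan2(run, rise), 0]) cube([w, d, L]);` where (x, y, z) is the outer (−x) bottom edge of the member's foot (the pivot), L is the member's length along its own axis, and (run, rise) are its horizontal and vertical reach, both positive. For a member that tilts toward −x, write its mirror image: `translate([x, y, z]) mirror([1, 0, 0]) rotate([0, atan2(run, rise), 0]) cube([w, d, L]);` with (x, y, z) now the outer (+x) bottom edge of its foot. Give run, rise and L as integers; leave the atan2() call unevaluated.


translate([424, 0, 795]) cube([112, 868, 62]);
translate([0, 44, 0]) rotate([0, atan2(424, 795), 0]) cube([30, 34, 901]);
translate([960, 44, 0]) mirror([1, 0, 0]) rotate([0, atan2(424, 795), 0]) cube([30, 34, 901]);
translate([0, 790, 0]) rotate([0, atan2(424, 795), 0]) cube([30, 34, 901]);
translate([960, 790, 0]) mirror([1, 0, 0]) rotate([0, atan2(424, 795), 0]) cube([30, 34, 901]);


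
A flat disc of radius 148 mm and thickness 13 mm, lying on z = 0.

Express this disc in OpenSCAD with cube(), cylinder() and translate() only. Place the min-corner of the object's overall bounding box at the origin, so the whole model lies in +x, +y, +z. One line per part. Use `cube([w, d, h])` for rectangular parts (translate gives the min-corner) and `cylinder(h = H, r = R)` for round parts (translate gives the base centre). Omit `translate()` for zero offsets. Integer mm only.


translate([148, 148, 0]) cylinder(h = 13, r = 148);


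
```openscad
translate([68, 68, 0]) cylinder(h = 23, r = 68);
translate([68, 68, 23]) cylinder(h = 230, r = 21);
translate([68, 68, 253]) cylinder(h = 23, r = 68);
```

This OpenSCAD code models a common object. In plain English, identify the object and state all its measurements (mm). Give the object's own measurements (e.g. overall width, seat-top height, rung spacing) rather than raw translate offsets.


A spool: two coaxial disc flanges of radius 68 mm and thickness 23 mm, joined by a core cylinder of radius 21 mm and height 230 mm. The lower flange rests on z = 0 and the three cylinders share a vertical axis.


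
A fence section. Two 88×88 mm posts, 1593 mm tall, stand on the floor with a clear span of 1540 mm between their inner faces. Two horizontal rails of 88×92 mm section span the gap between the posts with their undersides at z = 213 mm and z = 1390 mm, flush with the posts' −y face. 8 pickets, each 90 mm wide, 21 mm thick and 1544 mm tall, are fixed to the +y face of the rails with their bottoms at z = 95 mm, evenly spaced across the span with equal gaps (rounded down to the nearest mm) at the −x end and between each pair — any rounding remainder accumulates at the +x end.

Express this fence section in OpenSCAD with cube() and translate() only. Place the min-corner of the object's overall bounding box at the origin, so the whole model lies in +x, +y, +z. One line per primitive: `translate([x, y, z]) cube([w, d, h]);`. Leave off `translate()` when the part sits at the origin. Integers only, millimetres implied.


cube([88, 88, 1593]);
translate([1628, 0, 0]) cube([88, 88, 1593]);
translate([88, 0, 213]) cube([1540, 88, 92]);
translate([88, 0, 1390]) cube([1540, 88, 92]);
translate([179, 88, 95]) cube([90, 21, 1544]);
translate([360, 88, 95]) cube([90, 21, 1544]);
translate([541, 88, 95]) cube([90, 21, 1544]);
translate([722, 88, 95]) cube([90, 21, 1544]);
translate([903, 88, 95]) cube([90, 21, 1544]);
translate([1084, 88, 95]) cube([90, 21, 1544]);
translate([1265, 88, 95]) cube([90, 21, 1544]);
translate([1446, 88, 95]) cube([90, 21, 1544]);


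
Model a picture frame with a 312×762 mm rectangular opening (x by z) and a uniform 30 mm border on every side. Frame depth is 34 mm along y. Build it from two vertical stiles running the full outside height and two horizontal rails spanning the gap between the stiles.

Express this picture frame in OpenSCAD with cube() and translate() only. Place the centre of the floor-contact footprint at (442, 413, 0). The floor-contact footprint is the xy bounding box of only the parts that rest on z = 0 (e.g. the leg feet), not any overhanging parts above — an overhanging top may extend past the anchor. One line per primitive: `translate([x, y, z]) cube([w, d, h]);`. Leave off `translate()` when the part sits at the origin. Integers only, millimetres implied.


translate([256, 396, 0]) cube([30, 34, 822]);
translate([598, 396, 0]) cube([30, 34, 822]);
translate([286, 396, 0]) cube([312, 34, 30]);
translate([286, 396, 792]) cube([312, 34, 30]);


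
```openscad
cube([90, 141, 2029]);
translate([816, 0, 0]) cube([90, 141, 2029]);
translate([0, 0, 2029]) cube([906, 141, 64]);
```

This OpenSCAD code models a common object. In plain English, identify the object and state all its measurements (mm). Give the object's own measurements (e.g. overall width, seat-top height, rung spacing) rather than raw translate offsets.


A door frame. The clear opening is 726 mm wide and 2029 mm high. Two 90 mm wide jambs, 141 mm deep, stand either side of the opening from the floor to the top of the opening. A 64 mm thick head sits across the top of both jambs, spanning the full outside width of the frame.


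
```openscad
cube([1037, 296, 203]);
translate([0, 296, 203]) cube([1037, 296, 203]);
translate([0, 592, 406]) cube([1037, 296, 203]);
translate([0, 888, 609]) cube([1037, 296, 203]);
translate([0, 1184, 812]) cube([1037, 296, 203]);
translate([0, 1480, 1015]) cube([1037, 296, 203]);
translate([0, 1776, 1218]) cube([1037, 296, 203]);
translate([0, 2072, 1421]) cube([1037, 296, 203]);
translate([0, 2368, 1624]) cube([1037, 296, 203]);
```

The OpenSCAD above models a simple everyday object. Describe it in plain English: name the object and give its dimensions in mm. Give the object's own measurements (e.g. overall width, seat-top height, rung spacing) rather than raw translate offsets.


A straight staircase of 9 solid steps. Each step is 1037 mm wide (x), 296 mm deep (y, the going) and 203 mm tall (the rise). The first step rests on the floor; each subsequent step sits one going further in +y and one rise higher in +z, directly behind and above the previous step with no overlap.


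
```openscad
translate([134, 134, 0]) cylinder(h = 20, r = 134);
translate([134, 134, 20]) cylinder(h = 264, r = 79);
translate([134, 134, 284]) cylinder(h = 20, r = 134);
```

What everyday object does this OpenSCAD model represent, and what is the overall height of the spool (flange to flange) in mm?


A spool. The overall height is 304 mm.

Three coaxial cylinders, large–small–large — a spool. Two 20 mm flanges and a 264 mm core give 20 + 264 + 20 = 304 mm.


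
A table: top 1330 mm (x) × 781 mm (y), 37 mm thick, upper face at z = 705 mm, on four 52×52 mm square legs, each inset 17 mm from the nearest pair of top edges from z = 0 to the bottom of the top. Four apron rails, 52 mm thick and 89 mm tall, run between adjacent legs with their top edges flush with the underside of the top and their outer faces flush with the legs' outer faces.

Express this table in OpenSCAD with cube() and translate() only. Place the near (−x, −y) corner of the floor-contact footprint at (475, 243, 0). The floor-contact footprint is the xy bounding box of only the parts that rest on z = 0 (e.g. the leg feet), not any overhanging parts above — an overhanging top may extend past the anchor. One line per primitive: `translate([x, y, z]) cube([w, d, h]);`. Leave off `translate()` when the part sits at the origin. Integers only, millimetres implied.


translate([458, 226, 668]) cube([1330, 781, 37]);
translate([475, 243, 0]) cube([52, 52, 668]);
translate([1719, 243, 0]) cube([52, 52, 668]);
translate([475, 938, 0]) cube([52, 52, 668]);
translate([1719, 938, 0]) cube([52, 52, 668]);
translate([527, 243, 579]) cube([1192, 52, 89]);
translate([527, 938, 579]) cube([1192, 52, 89]);
translate([475, 295, 579]) cube([52, 643, 89]);
translate([1719, 295, 579]) cube([52, 643, 89]);


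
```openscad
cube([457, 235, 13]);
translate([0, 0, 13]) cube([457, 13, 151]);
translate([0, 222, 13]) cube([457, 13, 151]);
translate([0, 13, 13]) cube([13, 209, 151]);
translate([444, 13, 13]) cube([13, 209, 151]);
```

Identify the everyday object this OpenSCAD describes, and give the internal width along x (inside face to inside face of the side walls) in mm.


An open box. The internal width is 431 mm.

A 457×235 base slab with four walls standing on it — an open box. The base is 457 mm wide and the walls are 13 mm thick, so the internal width is 457 − 2 × 13 = 431 mm.


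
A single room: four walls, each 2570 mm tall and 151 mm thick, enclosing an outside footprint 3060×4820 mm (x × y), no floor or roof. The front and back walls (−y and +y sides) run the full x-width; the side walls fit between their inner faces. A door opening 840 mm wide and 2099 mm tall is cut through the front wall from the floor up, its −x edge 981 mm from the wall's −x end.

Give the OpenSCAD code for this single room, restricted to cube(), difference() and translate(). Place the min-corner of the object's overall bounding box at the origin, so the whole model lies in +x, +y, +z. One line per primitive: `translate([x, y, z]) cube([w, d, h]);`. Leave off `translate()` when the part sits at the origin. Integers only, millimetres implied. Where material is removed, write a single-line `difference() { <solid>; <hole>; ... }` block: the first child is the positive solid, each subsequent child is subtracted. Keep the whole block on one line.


difference() { cube([3060, 151, 2570]); translate([981, 0, 0]) cube([840, 151, 2099]); }
translate([0, 4669, 0]) cube([3060, 151, 2570]);
translate([0, 151, 0]) cube([151, 4518, 2570]);
translate([2909, 151, 0]) cube([151, 4518, 2570]);
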